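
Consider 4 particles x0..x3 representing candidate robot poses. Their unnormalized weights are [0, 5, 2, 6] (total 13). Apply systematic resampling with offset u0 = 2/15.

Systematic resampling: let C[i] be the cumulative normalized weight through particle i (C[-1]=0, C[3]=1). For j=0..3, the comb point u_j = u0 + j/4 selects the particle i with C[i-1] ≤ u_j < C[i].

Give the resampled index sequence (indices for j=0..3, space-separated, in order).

1 1 3 3

C = [0, 5/13, 7/13, 1]
j=0: u_0=2/15 ∈ [0, 5/13) → index 1
j=1: u_1=23/60 ∈ [0, 5/13) → index 1
j=2: u_2=19/30 ∈ [7/13, 1) → index 3
j=3: u_3=53/60 ∈ [7/13, 1) → index 3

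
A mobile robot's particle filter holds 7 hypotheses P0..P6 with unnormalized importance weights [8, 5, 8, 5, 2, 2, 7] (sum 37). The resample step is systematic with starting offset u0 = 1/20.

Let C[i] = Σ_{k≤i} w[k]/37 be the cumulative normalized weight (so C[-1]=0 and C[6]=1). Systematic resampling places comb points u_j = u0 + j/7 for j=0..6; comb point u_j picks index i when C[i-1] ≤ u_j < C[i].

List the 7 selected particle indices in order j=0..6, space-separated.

C = [8/37, 13/37, 21/37, 26/37, 28/37, 30/37, 1]
j=0: u_0=1/20 ∈ [0, 8/37) → index 0
j=1: u_1=27/140 ∈ [0, 8/37) → index 0
j=2: u_2=47/140 ∈ [8/37, 13/37) → index 1
j=3: u_3=67/140 ∈ [13/37, 21/37) → index 2
j=4: u_4=87/140 ∈ [21/37, 26/37) → index 3
j=5: u_5=107/140 ∈ [28/37, 30/37) → index 5
j=6: u_6=127/140 ∈ [30/37, 1) → index 6

0 0 1 2 3 5 6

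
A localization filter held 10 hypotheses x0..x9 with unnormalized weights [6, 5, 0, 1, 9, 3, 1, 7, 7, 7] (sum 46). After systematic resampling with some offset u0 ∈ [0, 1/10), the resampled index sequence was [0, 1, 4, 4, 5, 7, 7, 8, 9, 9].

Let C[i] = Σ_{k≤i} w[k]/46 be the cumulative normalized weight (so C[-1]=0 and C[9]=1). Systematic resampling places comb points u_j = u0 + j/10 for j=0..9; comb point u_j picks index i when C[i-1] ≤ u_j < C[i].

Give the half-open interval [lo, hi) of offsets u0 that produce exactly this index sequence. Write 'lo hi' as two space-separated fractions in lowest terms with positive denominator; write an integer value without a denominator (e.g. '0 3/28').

C = [3/23, 11/46, 11/46, 6/23, 21/46, 12/23, 25/46, 16/23, 39/46, 1]
j=0 picked index 0: u0 ∈ [0, 3/23)
j=1 picked index 1: u0 ∈ [7/230, 16/115)
j=2 picked index 4: u0 ∈ [7/115, 59/230)
j=3 picked index 4: u0 ∈ [-9/230, 18/115)
j=4 picked index 5: u0 ∈ [13/230, 14/115)
j=5 picked index 7: u0 ∈ [1/23, 9/46)
j=6 picked index 7: u0 ∈ [-13/230, 11/115)
j=7 picked index 8: u0 ∈ [-1/230, 17/115)
j=8 picked index 9: u0 ∈ [11/230, 1/5)
j=9 picked index 9: u0 ∈ [-6/115, 1/10)
intersection: [7/115, 11/115)

7/115 11/115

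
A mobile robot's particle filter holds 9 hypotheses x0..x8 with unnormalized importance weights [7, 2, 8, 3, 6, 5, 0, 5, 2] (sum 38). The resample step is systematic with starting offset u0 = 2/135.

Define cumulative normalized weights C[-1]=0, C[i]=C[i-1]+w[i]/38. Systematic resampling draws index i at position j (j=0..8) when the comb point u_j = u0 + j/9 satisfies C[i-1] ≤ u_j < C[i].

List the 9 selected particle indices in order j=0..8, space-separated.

0 0 2 2 3 4 4 5 7

C = [7/38, 9/38, 17/38, 10/19, 13/19, 31/38, 31/38, 18/19, 1]
j=0: u_0=2/135 ∈ [0, 7/38) → index 0
j=1: u_1=17/135 ∈ [0, 7/38) → index 0
j=2: u_2=32/135 ∈ [9/38, 17/38) → index 2
j=3: u_3=47/135 ∈ [9/38, 17/38) → index 2
j=4: u_4=62/135 ∈ [17/38, 10/19) → index 3
j=5: u_5=77/135 ∈ [10/19, 13/19) → index 4
j=6: u_6=92/135 ∈ [10/19, 13/19) → index 4
j=7: u_7=107/135 ∈ [13/19, 31/38) → index 5
j=8: u_8=122/135 ∈ [31/38, 18/19) → index 7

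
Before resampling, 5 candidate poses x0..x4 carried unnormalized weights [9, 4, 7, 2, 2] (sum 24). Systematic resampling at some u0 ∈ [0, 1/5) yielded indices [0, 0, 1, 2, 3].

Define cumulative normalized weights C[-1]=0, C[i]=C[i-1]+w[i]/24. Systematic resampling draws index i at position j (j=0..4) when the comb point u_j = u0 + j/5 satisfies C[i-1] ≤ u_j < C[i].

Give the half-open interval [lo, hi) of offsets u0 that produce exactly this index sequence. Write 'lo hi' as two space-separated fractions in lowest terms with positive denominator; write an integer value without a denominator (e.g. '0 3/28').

C = [3/8, 13/24, 5/6, 11/12, 1]
j=0 picked index 0: u0 ∈ [0, 3/8)
j=1 picked index 0: u0 ∈ [-1/5, 7/40)
j=2 picked index 1: u0 ∈ [-1/40, 17/120)
j=3 picked index 2: u0 ∈ [-7/120, 7/30)
j=4 picked index 3: u0 ∈ [1/30, 7/60)
intersection: [1/30, 7/60)

1/30 7/60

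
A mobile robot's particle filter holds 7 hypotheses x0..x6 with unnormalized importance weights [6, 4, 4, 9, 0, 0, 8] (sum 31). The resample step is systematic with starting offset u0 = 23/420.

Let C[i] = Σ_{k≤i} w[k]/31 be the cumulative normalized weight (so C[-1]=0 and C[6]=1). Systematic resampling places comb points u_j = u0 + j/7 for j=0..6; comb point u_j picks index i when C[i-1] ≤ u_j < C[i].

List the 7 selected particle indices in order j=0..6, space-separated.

C = [6/31, 10/31, 14/31, 23/31, 23/31, 23/31, 1]
j=0: u_0=23/420 ∈ [0, 6/31) → index 0
j=1: u_1=83/420 ∈ [6/31, 10/31) → index 1
j=2: u_2=143/420 ∈ [10/31, 14/31) → index 2
j=3: u_3=29/60 ∈ [14/31, 23/31) → index 3
j=4: u_4=263/420 ∈ [14/31, 23/31) → index 3
j=5: u_5=323/420 ∈ [23/31, 1) → index 6
j=6: u_6=383/420 ∈ [23/31, 1) → index 6

0 1 2 3 3 6 6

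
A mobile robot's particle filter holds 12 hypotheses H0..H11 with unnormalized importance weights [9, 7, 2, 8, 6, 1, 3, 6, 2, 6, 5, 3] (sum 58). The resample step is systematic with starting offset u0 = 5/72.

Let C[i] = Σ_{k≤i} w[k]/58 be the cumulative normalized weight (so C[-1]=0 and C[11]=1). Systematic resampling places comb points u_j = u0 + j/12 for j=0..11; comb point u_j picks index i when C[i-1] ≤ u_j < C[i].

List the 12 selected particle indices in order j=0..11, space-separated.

C = [9/58, 8/29, 9/29, 13/29, 16/29, 33/58, 18/29, 21/29, 22/29, 25/29, 55/58, 1]
j=0: u_0=5/72 ∈ [0, 9/58) → index 0
j=1: u_1=11/72 ∈ [0, 9/58) → index 0
j=2: u_2=17/72 ∈ [9/58, 8/29) → index 1
j=3: u_3=23/72 ∈ [9/29, 13/29) → index 3
j=4: u_4=29/72 ∈ [9/29, 13/29) → index 3
j=5: u_5=35/72 ∈ [13/29, 16/29) → index 4
j=6: u_6=41/72 ∈ [33/58, 18/29) → index 6
j=7: u_7=47/72 ∈ [18/29, 21/29) → index 7
j=8: u_8=53/72 ∈ [21/29, 22/29) → index 8
j=9: u_9=59/72 ∈ [22/29, 25/29) → index 9
j=10: u_10=65/72 ∈ [25/29, 55/58) → index 10
j=11: u_11=71/72 ∈ [55/58, 1) → index 11

0 0 1 3 3 4 6 7 8 9 10 11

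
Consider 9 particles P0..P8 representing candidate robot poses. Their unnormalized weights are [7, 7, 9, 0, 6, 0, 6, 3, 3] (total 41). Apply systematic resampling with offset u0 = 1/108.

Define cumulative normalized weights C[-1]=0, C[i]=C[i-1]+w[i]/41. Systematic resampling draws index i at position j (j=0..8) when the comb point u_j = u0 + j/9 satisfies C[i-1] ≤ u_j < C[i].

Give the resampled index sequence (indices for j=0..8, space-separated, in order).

C = [7/41, 14/41, 23/41, 23/41, 29/41, 29/41, 35/41, 38/41, 1]
j=0: u_0=1/108 ∈ [0, 7/41) → index 0
j=1: u_1=13/108 ∈ [0, 7/41) → index 0
j=2: u_2=25/108 ∈ [7/41, 14/41) → index 1
j=3: u_3=37/108 ∈ [14/41, 23/41) → index 2
j=4: u_4=49/108 ∈ [14/41, 23/41) → index 2
j=5: u_5=61/108 ∈ [23/41, 29/41) → index 4
j=6: u_6=73/108 ∈ [23/41, 29/41) → index 4
j=7: u_7=85/108 ∈ [29/41, 35/41) → index 6
j=8: u_8=97/108 ∈ [35/41, 38/41) → index 7

0 0 1 2 2 4 4 6 7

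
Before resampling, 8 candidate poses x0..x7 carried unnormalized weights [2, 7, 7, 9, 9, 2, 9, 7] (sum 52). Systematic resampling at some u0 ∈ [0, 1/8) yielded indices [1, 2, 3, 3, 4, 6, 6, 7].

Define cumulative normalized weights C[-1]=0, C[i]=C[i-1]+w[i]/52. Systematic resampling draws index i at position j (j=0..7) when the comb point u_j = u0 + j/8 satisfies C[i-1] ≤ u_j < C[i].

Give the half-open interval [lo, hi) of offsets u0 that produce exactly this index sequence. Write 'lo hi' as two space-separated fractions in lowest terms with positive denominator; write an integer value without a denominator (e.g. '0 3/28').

7/104 11/104

C = [1/26, 9/52, 4/13, 25/52, 17/26, 9/13, 45/52, 1]
j=0 picked index 1: u0 ∈ [1/26, 9/52)
j=1 picked index 2: u0 ∈ [5/104, 19/104)
j=2 picked index 3: u0 ∈ [3/52, 3/13)
j=3 picked index 3: u0 ∈ [-7/104, 11/104)
j=4 picked index 4: u0 ∈ [-1/52, 2/13)
j=5 picked index 6: u0 ∈ [7/104, 25/104)
j=6 picked index 6: u0 ∈ [-3/52, 3/26)
j=7 picked index 7: u0 ∈ [-1/104, 1/8)
intersection: [7/104, 11/104)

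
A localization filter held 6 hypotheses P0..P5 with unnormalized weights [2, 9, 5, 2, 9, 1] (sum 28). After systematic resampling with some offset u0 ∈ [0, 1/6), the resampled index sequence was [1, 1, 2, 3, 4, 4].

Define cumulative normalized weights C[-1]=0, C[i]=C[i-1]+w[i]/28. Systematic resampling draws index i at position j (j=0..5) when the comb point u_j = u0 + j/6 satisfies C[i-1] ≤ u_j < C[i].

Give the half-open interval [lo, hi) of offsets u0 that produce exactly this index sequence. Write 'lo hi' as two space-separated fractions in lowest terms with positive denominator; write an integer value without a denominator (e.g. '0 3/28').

C = [1/14, 11/28, 4/7, 9/14, 27/28, 1]
j=0 picked index 1: u0 ∈ [1/14, 11/28)
j=1 picked index 1: u0 ∈ [-2/21, 19/84)
j=2 picked index 2: u0 ∈ [5/84, 5/21)
j=3 picked index 3: u0 ∈ [1/14, 1/7)
j=4 picked index 4: u0 ∈ [-1/42, 25/84)
j=5 picked index 4: u0 ∈ [-4/21, 11/84)
intersection: [1/14, 11/84)

1/14 11/84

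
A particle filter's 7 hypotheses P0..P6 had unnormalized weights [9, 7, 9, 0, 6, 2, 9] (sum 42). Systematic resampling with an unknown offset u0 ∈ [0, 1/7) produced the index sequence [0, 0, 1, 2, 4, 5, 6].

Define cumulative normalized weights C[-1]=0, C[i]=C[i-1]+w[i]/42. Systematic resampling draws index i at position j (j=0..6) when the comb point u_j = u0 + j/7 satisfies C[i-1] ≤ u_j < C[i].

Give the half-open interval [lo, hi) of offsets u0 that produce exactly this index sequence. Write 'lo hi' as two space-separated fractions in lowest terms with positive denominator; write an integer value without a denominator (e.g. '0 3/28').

1/42 1/14

C = [3/14, 8/21, 25/42, 25/42, 31/42, 11/14, 1]
j=0 picked index 0: u0 ∈ [0, 3/14)
j=1 picked index 0: u0 ∈ [-1/7, 1/14)
j=2 picked index 1: u0 ∈ [-1/14, 2/21)
j=3 picked index 2: u0 ∈ [-1/21, 1/6)
j=4 picked index 4: u0 ∈ [1/42, 1/6)
j=5 picked index 5: u0 ∈ [1/42, 1/14)
j=6 picked index 6: u0 ∈ [-1/14, 1/7)
intersection: [1/42, 1/14)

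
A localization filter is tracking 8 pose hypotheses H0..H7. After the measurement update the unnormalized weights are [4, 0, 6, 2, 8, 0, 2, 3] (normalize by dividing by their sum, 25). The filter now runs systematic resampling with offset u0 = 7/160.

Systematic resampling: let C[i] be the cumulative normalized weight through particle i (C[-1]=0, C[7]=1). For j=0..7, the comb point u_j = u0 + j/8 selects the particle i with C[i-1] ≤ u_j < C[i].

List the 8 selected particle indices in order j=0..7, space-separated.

C = [4/25, 4/25, 2/5, 12/25, 4/5, 4/5, 22/25, 1]
j=0: u_0=7/160 ∈ [0, 4/25) → index 0
j=1: u_1=27/160 ∈ [4/25, 2/5) → index 2
j=2: u_2=47/160 ∈ [4/25, 2/5) → index 2
j=3: u_3=67/160 ∈ [2/5, 12/25) → index 3
j=4: u_4=87/160 ∈ [12/25, 4/5) → index 4
j=5: u_5=107/160 ∈ [12/25, 4/5) → index 4
j=6: u_6=127/160 ∈ [12/25, 4/5) → index 4
j=7: u_7=147/160 ∈ [22/25, 1) → index 7

0 2 2 3 4 4 4 7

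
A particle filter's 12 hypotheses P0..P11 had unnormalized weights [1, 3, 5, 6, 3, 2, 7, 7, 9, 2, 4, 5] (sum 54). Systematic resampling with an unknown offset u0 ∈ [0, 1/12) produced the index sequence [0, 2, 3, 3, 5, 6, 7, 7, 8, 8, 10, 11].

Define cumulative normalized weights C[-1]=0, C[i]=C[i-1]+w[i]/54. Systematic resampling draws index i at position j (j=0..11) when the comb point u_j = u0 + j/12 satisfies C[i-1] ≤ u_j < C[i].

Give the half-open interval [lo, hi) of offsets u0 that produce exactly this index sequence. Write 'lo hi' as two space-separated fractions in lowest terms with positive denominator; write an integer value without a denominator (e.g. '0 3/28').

0 1/54

C = [1/54, 2/27, 1/6, 5/18, 1/3, 10/27, 1/2, 17/27, 43/54, 5/6, 49/54, 1]
j=0 picked index 0: u0 ∈ [0, 1/54)
j=1 picked index 2: u0 ∈ [-1/108, 1/12)
j=2 picked index 3: u0 ∈ [0, 1/9)
j=3 picked index 3: u0 ∈ [-1/12, 1/36)
j=4 picked index 5: u0 ∈ [0, 1/27)
j=5 picked index 6: u0 ∈ [-5/108, 1/12)
j=6 picked index 7: u0 ∈ [0, 7/54)
j=7 picked index 7: u0 ∈ [-1/12, 5/108)
j=8 picked index 8: u0 ∈ [-1/27, 7/54)
j=9 picked index 8: u0 ∈ [-13/108, 5/108)
j=10 picked index 10: u0 ∈ [0, 2/27)
j=11 picked index 11: u0 ∈ [-1/108, 1/12)
intersection: [0, 1/54)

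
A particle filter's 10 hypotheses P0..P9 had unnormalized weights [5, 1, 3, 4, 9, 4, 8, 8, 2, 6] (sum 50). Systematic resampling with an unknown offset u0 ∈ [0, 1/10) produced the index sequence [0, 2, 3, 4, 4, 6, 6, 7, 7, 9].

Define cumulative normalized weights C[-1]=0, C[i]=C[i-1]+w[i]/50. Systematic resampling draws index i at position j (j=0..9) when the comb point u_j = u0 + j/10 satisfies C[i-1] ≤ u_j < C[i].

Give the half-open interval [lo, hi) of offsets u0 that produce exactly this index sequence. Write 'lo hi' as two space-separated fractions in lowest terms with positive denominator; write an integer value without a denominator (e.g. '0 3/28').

1/50 1/25

C = [1/10, 3/25, 9/50, 13/50, 11/25, 13/25, 17/25, 21/25, 22/25, 1]
j=0 picked index 0: u0 ∈ [0, 1/10)
j=1 picked index 2: u0 ∈ [1/50, 2/25)
j=2 picked index 3: u0 ∈ [-1/50, 3/50)
j=3 picked index 4: u0 ∈ [-1/25, 7/50)
j=4 picked index 4: u0 ∈ [-7/50, 1/25)
j=5 picked index 6: u0 ∈ [1/50, 9/50)
j=6 picked index 6: u0 ∈ [-2/25, 2/25)
j=7 picked index 7: u0 ∈ [-1/50, 7/50)
j=8 picked index 7: u0 ∈ [-3/25, 1/25)
j=9 picked index 9: u0 ∈ [-1/50, 1/10)
intersection: [1/50, 1/25)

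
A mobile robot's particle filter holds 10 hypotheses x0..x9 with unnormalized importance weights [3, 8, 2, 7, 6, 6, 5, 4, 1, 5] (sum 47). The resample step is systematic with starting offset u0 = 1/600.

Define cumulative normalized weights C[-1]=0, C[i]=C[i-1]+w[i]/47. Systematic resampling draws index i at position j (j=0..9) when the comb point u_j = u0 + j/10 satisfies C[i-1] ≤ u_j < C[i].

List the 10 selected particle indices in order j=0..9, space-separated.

C = [3/47, 11/47, 13/47, 20/47, 26/47, 32/47, 37/47, 41/47, 42/47, 1]
j=0: u_0=1/600 ∈ [0, 3/47) → index 0
j=1: u_1=61/600 ∈ [3/47, 11/47) → index 1
j=2: u_2=121/600 ∈ [3/47, 11/47) → index 1
j=3: u_3=181/600 ∈ [13/47, 20/47) → index 3
j=4: u_4=241/600 ∈ [13/47, 20/47) → index 3
j=5: u_5=301/600 ∈ [20/47, 26/47) → index 4
j=6: u_6=361/600 ∈ [26/47, 32/47) → index 5
j=7: u_7=421/600 ∈ [32/47, 37/47) → index 6
j=8: u_8=481/600 ∈ [37/47, 41/47) → index 7
j=9: u_9=541/600 ∈ [42/47, 1) → index 9

0 1 1 3 3 4 5 6 7 9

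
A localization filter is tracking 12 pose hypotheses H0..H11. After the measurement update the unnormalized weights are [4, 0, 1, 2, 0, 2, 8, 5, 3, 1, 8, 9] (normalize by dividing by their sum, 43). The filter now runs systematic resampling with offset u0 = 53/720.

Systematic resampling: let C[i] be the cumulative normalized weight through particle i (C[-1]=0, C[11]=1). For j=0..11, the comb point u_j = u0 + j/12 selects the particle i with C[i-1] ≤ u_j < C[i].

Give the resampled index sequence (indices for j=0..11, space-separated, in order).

0 3 6 6 7 7 8 10 10 11 11 11

C = [4/43, 4/43, 5/43, 7/43, 7/43, 9/43, 17/43, 22/43, 25/43, 26/43, 34/43, 1]
j=0: u_0=53/720 ∈ [0, 4/43) → index 0
j=1: u_1=113/720 ∈ [5/43, 7/43) → index 3
j=2: u_2=173/720 ∈ [9/43, 17/43) → index 6
j=3: u_3=233/720 ∈ [9/43, 17/43) → index 6
j=4: u_4=293/720 ∈ [17/43, 22/43) → index 7
j=5: u_5=353/720 ∈ [17/43, 22/43) → index 7
j=6: u_6=413/720 ∈ [22/43, 25/43) → index 8
j=7: u_7=473/720 ∈ [26/43, 34/43) → index 10
j=8: u_8=533/720 ∈ [26/43, 34/43) → index 10
j=9: u_9=593/720 ∈ [34/43, 1) → index 11
j=10: u_10=653/720 ∈ [34/43, 1) → index 11
j=11: u_11=713/720 ∈ [34/43, 1) → index 11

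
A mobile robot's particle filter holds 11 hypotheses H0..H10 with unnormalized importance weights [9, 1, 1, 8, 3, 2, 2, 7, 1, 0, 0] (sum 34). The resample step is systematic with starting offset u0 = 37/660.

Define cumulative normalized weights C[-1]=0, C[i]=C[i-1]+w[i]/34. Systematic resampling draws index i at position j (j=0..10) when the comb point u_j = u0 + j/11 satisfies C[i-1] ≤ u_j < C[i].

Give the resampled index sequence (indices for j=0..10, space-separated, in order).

0 0 0 3 3 3 4 5 7 7 7

C = [9/34, 5/17, 11/34, 19/34, 11/17, 12/17, 13/17, 33/34, 1, 1, 1]
j=0: u_0=37/660 ∈ [0, 9/34) → index 0
j=1: u_1=97/660 ∈ [0, 9/34) → index 0
j=2: u_2=157/660 ∈ [0, 9/34) → index 0
j=3: u_3=217/660 ∈ [11/34, 19/34) → index 3
j=4: u_4=277/660 ∈ [11/34, 19/34) → index 3
j=5: u_5=337/660 ∈ [11/34, 19/34) → index 3
j=6: u_6=397/660 ∈ [19/34, 11/17) → index 4
j=7: u_7=457/660 ∈ [11/17, 12/17) → index 5
j=8: u_8=47/60 ∈ [13/17, 33/34) → index 7
j=9: u_9=577/660 ∈ [13/17, 33/34) → index 7
j=10: u_10=637/660 ∈ [13/17, 33/34) → index 7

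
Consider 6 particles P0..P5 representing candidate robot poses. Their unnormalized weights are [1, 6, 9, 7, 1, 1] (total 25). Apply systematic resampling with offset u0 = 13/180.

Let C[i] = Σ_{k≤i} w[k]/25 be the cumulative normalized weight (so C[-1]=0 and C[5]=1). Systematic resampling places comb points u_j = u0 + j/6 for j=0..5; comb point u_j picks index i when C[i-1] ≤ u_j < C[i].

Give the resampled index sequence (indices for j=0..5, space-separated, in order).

C = [1/25, 7/25, 16/25, 23/25, 24/25, 1]
j=0: u_0=13/180 ∈ [1/25, 7/25) → index 1
j=1: u_1=43/180 ∈ [1/25, 7/25) → index 1
j=2: u_2=73/180 ∈ [7/25, 16/25) → index 2
j=3: u_3=103/180 ∈ [7/25, 16/25) → index 2
j=4: u_4=133/180 ∈ [16/25, 23/25) → index 3
j=5: u_5=163/180 ∈ [16/25, 23/25) → index 3

1 1 2 2 3 3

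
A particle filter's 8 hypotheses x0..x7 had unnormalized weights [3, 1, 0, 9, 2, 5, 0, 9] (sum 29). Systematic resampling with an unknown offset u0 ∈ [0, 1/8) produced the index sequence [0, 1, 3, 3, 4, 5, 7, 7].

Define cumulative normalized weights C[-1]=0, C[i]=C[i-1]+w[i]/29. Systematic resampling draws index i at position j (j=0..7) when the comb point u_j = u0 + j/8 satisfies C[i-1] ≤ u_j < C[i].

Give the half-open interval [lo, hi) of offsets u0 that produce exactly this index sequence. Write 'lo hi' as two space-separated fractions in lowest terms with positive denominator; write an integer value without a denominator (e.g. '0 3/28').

0 3/232

C = [3/29, 4/29, 4/29, 13/29, 15/29, 20/29, 20/29, 1]
j=0 picked index 0: u0 ∈ [0, 3/29)
j=1 picked index 1: u0 ∈ [-5/232, 3/232)
j=2 picked index 3: u0 ∈ [-13/116, 23/116)
j=3 picked index 3: u0 ∈ [-55/232, 17/232)
j=4 picked index 4: u0 ∈ [-3/58, 1/58)
j=5 picked index 5: u0 ∈ [-25/232, 15/232)
j=6 picked index 7: u0 ∈ [-7/116, 1/4)
j=7 picked index 7: u0 ∈ [-43/232, 1/8)
intersection: [0, 3/232)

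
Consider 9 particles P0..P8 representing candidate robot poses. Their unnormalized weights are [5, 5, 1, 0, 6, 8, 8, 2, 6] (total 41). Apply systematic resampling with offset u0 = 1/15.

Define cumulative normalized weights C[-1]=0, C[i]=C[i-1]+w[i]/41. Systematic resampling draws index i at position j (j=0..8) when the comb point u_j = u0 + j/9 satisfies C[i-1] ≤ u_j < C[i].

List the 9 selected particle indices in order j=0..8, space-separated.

0 1 4 4 5 6 6 7 8

C = [5/41, 10/41, 11/41, 11/41, 17/41, 25/41, 33/41, 35/41, 1]
j=0: u_0=1/15 ∈ [0, 5/41) → index 0
j=1: u_1=8/45 ∈ [5/41, 10/41) → index 1
j=2: u_2=13/45 ∈ [11/41, 17/41) → index 4
j=3: u_3=2/5 ∈ [11/41, 17/41) → index 4
j=4: u_4=23/45 ∈ [17/41, 25/41) → index 5
j=5: u_5=28/45 ∈ [25/41, 33/41) → index 6
j=6: u_6=11/15 ∈ [25/41, 33/41) → index 6
j=7: u_7=38/45 ∈ [33/41, 35/41) → index 7
j=8: u_8=43/45 ∈ [35/41, 1) → index 8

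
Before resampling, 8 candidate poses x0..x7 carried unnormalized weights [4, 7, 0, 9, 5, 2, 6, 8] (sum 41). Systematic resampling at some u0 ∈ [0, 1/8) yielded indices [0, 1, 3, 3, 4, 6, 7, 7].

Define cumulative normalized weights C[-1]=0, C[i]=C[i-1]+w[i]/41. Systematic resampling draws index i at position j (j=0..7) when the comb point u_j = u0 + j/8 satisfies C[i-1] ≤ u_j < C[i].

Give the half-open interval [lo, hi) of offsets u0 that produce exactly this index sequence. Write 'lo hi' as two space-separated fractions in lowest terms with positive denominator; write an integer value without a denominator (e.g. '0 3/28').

9/164 4/41

C = [4/41, 11/41, 11/41, 20/41, 25/41, 27/41, 33/41, 1]
j=0 picked index 0: u0 ∈ [0, 4/41)
j=1 picked index 1: u0 ∈ [-9/328, 47/328)
j=2 picked index 3: u0 ∈ [3/164, 39/164)
j=3 picked index 3: u0 ∈ [-35/328, 37/328)
j=4 picked index 4: u0 ∈ [-1/82, 9/82)
j=5 picked index 6: u0 ∈ [11/328, 59/328)
j=6 picked index 7: u0 ∈ [9/164, 1/4)
j=7 picked index 7: u0 ∈ [-23/328, 1/8)
intersection: [9/164, 4/41)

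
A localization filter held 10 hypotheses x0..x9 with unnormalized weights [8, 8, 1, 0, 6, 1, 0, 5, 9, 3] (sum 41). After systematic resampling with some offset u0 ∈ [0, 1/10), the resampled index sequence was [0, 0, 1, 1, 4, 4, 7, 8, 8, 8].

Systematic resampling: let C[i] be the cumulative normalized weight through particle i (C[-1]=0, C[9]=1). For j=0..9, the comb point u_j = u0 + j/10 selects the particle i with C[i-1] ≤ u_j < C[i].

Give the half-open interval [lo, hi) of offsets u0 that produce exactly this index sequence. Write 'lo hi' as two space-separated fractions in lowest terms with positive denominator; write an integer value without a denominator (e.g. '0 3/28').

3/205 11/410

C = [8/41, 16/41, 17/41, 17/41, 23/41, 24/41, 24/41, 29/41, 38/41, 1]
j=0 picked index 0: u0 ∈ [0, 8/41)
j=1 picked index 0: u0 ∈ [-1/10, 39/410)
j=2 picked index 1: u0 ∈ [-1/205, 39/205)
j=3 picked index 1: u0 ∈ [-43/410, 37/410)
j=4 picked index 4: u0 ∈ [3/205, 33/205)
j=5 picked index 4: u0 ∈ [-7/82, 5/82)
j=6 picked index 7: u0 ∈ [-3/205, 22/205)
j=7 picked index 8: u0 ∈ [3/410, 93/410)
j=8 picked index 8: u0 ∈ [-19/205, 26/205)
j=9 picked index 8: u0 ∈ [-79/410, 11/410)
intersection: [3/205, 11/410)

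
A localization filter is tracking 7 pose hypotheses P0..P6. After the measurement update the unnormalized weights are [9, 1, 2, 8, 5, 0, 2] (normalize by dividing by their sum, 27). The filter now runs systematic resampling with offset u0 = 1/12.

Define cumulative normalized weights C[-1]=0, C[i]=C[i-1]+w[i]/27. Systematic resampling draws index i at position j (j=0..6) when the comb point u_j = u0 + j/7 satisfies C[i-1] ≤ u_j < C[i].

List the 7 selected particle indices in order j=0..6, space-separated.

0 0 1 3 3 4 6

C = [1/3, 10/27, 4/9, 20/27, 25/27, 25/27, 1]
j=0: u_0=1/12 ∈ [0, 1/3) → index 0
j=1: u_1=19/84 ∈ [0, 1/3) → index 0
j=2: u_2=31/84 ∈ [1/3, 10/27) → index 1
j=3: u_3=43/84 ∈ [4/9, 20/27) → index 3
j=4: u_4=55/84 ∈ [4/9, 20/27) → index 3
j=5: u_5=67/84 ∈ [20/27, 25/27) → index 4
j=6: u_6=79/84 ∈ [25/27, 1) → index 6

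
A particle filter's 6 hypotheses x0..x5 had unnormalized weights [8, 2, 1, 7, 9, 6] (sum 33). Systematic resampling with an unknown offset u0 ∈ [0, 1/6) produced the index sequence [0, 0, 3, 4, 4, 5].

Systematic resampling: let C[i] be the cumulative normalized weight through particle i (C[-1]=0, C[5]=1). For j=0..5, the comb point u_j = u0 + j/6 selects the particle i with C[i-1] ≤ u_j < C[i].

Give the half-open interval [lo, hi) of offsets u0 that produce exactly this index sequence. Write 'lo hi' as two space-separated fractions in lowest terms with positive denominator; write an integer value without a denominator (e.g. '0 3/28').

1/22 5/66

C = [8/33, 10/33, 1/3, 6/11, 9/11, 1]
j=0 picked index 0: u0 ∈ [0, 8/33)
j=1 picked index 0: u0 ∈ [-1/6, 5/66)
j=2 picked index 3: u0 ∈ [0, 7/33)
j=3 picked index 4: u0 ∈ [1/22, 7/22)
j=4 picked index 4: u0 ∈ [-4/33, 5/33)
j=5 picked index 5: u0 ∈ [-1/66, 1/6)
intersection: [1/22, 5/66)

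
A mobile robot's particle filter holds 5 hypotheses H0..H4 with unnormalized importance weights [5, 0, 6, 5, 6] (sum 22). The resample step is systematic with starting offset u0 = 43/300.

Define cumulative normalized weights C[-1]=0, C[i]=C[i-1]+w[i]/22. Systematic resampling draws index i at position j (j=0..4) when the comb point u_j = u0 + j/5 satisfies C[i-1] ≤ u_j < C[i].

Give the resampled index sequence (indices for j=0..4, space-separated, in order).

0 2 3 4 4

C = [5/22, 5/22, 1/2, 8/11, 1]
j=0: u_0=43/300 ∈ [0, 5/22) → index 0
j=1: u_1=103/300 ∈ [5/22, 1/2) → index 2
j=2: u_2=163/300 ∈ [1/2, 8/11) → index 3
j=3: u_3=223/300 ∈ [8/11, 1) → index 4
j=4: u_4=283/300 ∈ [8/11, 1) → index 4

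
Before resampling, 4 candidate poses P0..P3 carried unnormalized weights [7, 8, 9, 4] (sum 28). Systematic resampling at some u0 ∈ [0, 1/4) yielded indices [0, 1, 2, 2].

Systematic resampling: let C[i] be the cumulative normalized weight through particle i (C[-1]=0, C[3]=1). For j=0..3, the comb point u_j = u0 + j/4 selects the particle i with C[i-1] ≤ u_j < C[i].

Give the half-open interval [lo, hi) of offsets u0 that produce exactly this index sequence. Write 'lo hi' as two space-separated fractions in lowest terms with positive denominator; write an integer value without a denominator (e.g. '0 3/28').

C = [1/4, 15/28, 6/7, 1]
j=0 picked index 0: u0 ∈ [0, 1/4)
j=1 picked index 1: u0 ∈ [0, 2/7)
j=2 picked index 2: u0 ∈ [1/28, 5/14)
j=3 picked index 2: u0 ∈ [-3/14, 3/28)
intersection: [1/28, 3/28)

1/28 3/28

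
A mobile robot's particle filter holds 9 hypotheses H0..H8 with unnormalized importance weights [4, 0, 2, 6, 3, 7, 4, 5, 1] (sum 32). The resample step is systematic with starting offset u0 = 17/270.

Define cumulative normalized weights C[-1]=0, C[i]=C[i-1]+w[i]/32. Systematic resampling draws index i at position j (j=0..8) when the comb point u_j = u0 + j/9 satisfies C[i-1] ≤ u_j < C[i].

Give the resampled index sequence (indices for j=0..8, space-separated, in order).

C = [1/8, 1/8, 3/16, 3/8, 15/32, 11/16, 13/16, 31/32, 1]
j=0: u_0=17/270 ∈ [0, 1/8) → index 0
j=1: u_1=47/270 ∈ [1/8, 3/16) → index 2
j=2: u_2=77/270 ∈ [3/16, 3/8) → index 3
j=3: u_3=107/270 ∈ [3/8, 15/32) → index 4
j=4: u_4=137/270 ∈ [15/32, 11/16) → index 5
j=5: u_5=167/270 ∈ [15/32, 11/16) → index 5
j=6: u_6=197/270 ∈ [11/16, 13/16) → index 6
j=7: u_7=227/270 ∈ [13/16, 31/32) → index 7
j=8: u_8=257/270 ∈ [13/16, 31/32) → index 7

0 2 3 4 5 5 6 7 7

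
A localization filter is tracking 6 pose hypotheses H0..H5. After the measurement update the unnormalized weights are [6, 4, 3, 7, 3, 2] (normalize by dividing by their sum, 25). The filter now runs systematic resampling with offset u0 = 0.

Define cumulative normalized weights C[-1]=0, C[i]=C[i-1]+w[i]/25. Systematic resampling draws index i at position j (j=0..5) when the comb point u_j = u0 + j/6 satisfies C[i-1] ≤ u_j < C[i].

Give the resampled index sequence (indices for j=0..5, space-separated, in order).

0 0 1 2 3 4

C = [6/25, 2/5, 13/25, 4/5, 23/25, 1]
j=0: u_0=0 ∈ [0, 6/25) → index 0
j=1: u_1=1/6 ∈ [0, 6/25) → index 0
j=2: u_2=1/3 ∈ [6/25, 2/5) → index 1
j=3: u_3=1/2 ∈ [2/5, 13/25) → index 2
j=4: u_4=2/3 ∈ [13/25, 4/5) → index 3
j=5: u_5=5/6 ∈ [4/5, 23/25) → index 4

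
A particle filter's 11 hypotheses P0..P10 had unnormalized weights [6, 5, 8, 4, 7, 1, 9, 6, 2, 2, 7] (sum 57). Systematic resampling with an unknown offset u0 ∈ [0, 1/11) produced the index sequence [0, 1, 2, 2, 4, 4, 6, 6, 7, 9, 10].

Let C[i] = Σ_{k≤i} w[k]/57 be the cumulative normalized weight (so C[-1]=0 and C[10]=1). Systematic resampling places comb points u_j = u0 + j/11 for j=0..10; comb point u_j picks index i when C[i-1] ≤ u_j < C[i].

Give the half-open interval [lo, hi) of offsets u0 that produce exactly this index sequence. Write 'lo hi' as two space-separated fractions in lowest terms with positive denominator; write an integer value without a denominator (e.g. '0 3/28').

C = [2/19, 11/57, 1/3, 23/57, 10/19, 31/57, 40/57, 46/57, 16/19, 50/57, 1]
j=0 picked index 0: u0 ∈ [0, 2/19)
j=1 picked index 1: u0 ∈ [3/209, 64/627)
j=2 picked index 2: u0 ∈ [7/627, 5/33)
j=3 picked index 2: u0 ∈ [-50/627, 2/33)
j=4 picked index 4: u0 ∈ [25/627, 34/209)
j=5 picked index 4: u0 ∈ [-32/627, 15/209)
j=6 picked index 6: u0 ∈ [-1/627, 98/627)
j=7 picked index 6: u0 ∈ [-58/627, 41/627)
j=8 picked index 7: u0 ∈ [-16/627, 50/627)
j=9 picked index 9: u0 ∈ [5/209, 37/627)
j=10 picked index 10: u0 ∈ [-20/627, 1/11)
intersection: [25/627, 37/627)

25/627 37/627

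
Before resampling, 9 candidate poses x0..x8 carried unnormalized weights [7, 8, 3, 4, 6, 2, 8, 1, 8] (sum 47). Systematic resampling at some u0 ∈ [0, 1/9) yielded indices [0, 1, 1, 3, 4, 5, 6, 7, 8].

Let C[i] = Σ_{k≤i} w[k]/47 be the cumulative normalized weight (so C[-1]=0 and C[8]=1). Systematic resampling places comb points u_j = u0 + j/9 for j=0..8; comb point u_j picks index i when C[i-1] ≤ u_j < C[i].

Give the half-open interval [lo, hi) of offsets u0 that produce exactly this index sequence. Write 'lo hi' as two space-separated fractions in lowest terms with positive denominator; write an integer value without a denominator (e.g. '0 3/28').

C = [7/47, 15/47, 18/47, 22/47, 28/47, 30/47, 38/47, 39/47, 1]
j=0 picked index 0: u0 ∈ [0, 7/47)
j=1 picked index 1: u0 ∈ [16/423, 88/423)
j=2 picked index 1: u0 ∈ [-31/423, 41/423)
j=3 picked index 3: u0 ∈ [7/141, 19/141)
j=4 picked index 4: u0 ∈ [10/423, 64/423)
j=5 picked index 5: u0 ∈ [17/423, 35/423)
j=6 picked index 6: u0 ∈ [-4/141, 20/141)
j=7 picked index 7: u0 ∈ [13/423, 22/423)
j=8 picked index 8: u0 ∈ [-25/423, 1/9)
intersection: [7/141, 22/423)

7/141 22/423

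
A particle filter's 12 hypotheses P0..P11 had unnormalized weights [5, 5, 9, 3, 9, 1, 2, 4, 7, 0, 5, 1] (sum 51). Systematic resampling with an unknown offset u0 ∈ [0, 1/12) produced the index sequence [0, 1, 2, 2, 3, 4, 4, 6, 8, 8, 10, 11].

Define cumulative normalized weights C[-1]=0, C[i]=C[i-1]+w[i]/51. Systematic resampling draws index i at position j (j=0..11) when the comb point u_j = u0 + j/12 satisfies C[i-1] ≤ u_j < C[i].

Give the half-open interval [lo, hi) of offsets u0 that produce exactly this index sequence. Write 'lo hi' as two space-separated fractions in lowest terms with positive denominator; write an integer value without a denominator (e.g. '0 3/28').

4/51 1/12

C = [5/51, 10/51, 19/51, 22/51, 31/51, 32/51, 2/3, 38/51, 15/17, 15/17, 50/51, 1]
j=0 picked index 0: u0 ∈ [0, 5/51)
j=1 picked index 1: u0 ∈ [1/68, 23/204)
j=2 picked index 2: u0 ∈ [1/34, 7/34)
j=3 picked index 2: u0 ∈ [-11/204, 25/204)
j=4 picked index 3: u0 ∈ [2/51, 5/51)
j=5 picked index 4: u0 ∈ [1/68, 13/68)
j=6 picked index 4: u0 ∈ [-7/102, 11/102)
j=7 picked index 6: u0 ∈ [3/68, 1/12)
j=8 picked index 8: u0 ∈ [4/51, 11/51)
j=9 picked index 8: u0 ∈ [-1/204, 9/68)
j=10 picked index 10: u0 ∈ [5/102, 5/34)
j=11 picked index 11: u0 ∈ [13/204, 1/12)
intersection: [4/51, 1/12)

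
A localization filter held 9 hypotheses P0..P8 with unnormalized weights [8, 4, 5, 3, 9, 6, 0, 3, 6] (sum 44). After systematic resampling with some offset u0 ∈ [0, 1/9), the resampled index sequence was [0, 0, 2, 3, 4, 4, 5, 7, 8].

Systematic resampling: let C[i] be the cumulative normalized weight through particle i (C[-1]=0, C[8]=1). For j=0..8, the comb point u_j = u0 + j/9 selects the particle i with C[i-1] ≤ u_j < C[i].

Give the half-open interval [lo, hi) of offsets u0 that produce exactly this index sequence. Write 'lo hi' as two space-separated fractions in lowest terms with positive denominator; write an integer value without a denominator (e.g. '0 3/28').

C = [2/11, 3/11, 17/44, 5/11, 29/44, 35/44, 35/44, 19/22, 1]
j=0 picked index 0: u0 ∈ [0, 2/11)
j=1 picked index 0: u0 ∈ [-1/9, 7/99)
j=2 picked index 2: u0 ∈ [5/99, 65/396)
j=3 picked index 3: u0 ∈ [7/132, 4/33)
j=4 picked index 4: u0 ∈ [1/99, 85/396)
j=5 picked index 4: u0 ∈ [-10/99, 41/396)
j=6 picked index 5: u0 ∈ [-1/132, 17/132)
j=7 picked index 7: u0 ∈ [7/396, 17/198)
j=8 picked index 8: u0 ∈ [-5/198, 1/9)
intersection: [7/132, 7/99)

7/132 7/99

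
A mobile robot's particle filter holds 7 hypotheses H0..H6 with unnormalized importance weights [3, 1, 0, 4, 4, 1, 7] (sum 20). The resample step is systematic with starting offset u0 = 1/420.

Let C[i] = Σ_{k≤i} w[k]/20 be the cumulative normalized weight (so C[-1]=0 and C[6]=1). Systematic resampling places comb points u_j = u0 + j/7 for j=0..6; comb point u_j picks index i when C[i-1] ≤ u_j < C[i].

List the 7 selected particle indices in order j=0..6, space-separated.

0 0 3 4 4 6 6

C = [3/20, 1/5, 1/5, 2/5, 3/5, 13/20, 1]
j=0: u_0=1/420 ∈ [0, 3/20) → index 0
j=1: u_1=61/420 ∈ [0, 3/20) → index 0
j=2: u_2=121/420 ∈ [1/5, 2/5) → index 3
j=3: u_3=181/420 ∈ [2/5, 3/5) → index 4
j=4: u_4=241/420 ∈ [2/5, 3/5) → index 4
j=5: u_5=43/60 ∈ [13/20, 1) → index 6
j=6: u_6=361/420 ∈ [13/20, 1) → index 6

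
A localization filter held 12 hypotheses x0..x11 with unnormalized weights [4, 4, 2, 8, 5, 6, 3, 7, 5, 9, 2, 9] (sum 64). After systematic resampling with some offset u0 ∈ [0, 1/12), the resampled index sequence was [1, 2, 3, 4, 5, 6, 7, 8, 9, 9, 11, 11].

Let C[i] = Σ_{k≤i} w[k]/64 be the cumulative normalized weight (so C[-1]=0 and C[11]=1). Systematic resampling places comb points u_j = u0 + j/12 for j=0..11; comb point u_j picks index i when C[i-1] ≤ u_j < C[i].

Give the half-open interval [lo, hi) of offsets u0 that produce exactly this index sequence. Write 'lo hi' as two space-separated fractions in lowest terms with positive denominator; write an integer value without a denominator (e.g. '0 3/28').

C = [1/16, 1/8, 5/32, 9/32, 23/64, 29/64, 1/2, 39/64, 11/16, 53/64, 55/64, 1]
j=0 picked index 1: u0 ∈ [1/16, 1/8)
j=1 picked index 2: u0 ∈ [1/24, 7/96)
j=2 picked index 3: u0 ∈ [-1/96, 11/96)
j=3 picked index 4: u0 ∈ [1/32, 7/64)
j=4 picked index 5: u0 ∈ [5/192, 23/192)
j=5 picked index 6: u0 ∈ [7/192, 1/12)
j=6 picked index 7: u0 ∈ [0, 7/64)
j=7 picked index 8: u0 ∈ [5/192, 5/48)
j=8 picked index 9: u0 ∈ [1/48, 31/192)
j=9 picked index 9: u0 ∈ [-1/16, 5/64)
j=10 picked index 11: u0 ∈ [5/192, 1/6)
j=11 picked index 11: u0 ∈ [-11/192, 1/12)
intersection: [1/16, 7/96)

1/16 7/96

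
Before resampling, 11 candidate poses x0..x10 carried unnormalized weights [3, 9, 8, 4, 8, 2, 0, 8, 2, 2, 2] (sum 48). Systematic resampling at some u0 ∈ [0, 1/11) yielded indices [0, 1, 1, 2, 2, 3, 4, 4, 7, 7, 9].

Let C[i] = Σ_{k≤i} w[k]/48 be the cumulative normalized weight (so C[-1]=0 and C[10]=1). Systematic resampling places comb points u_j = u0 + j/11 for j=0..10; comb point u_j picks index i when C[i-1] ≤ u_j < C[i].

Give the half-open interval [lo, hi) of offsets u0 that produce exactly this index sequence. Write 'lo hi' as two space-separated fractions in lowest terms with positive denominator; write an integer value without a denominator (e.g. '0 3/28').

1/132 1/33

C = [1/16, 1/4, 5/12, 1/2, 2/3, 17/24, 17/24, 7/8, 11/12, 23/24, 1]
j=0 picked index 0: u0 ∈ [0, 1/16)
j=1 picked index 1: u0 ∈ [-5/176, 7/44)
j=2 picked index 1: u0 ∈ [-21/176, 3/44)
j=3 picked index 2: u0 ∈ [-1/44, 19/132)
j=4 picked index 2: u0 ∈ [-5/44, 7/132)
j=5 picked index 3: u0 ∈ [-5/132, 1/22)
j=6 picked index 4: u0 ∈ [-1/22, 4/33)
j=7 picked index 4: u0 ∈ [-3/22, 1/33)
j=8 picked index 7: u0 ∈ [-5/264, 13/88)
j=9 picked index 7: u0 ∈ [-29/264, 5/88)
j=10 picked index 9: u0 ∈ [1/132, 13/264)
intersection: [1/132, 1/33)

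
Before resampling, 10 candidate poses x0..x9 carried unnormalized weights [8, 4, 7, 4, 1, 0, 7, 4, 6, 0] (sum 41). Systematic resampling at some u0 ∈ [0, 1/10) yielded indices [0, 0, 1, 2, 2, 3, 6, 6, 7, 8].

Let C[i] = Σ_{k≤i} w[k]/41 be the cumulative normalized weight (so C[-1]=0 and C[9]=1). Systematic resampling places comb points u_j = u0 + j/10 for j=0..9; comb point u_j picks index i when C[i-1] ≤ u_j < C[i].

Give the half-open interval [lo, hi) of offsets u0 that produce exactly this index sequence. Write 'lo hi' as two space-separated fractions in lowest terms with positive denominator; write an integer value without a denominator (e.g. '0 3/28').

0 11/205

C = [8/41, 12/41, 19/41, 23/41, 24/41, 24/41, 31/41, 35/41, 1, 1]
j=0 picked index 0: u0 ∈ [0, 8/41)
j=1 picked index 0: u0 ∈ [-1/10, 39/410)
j=2 picked index 1: u0 ∈ [-1/205, 19/205)
j=3 picked index 2: u0 ∈ [-3/410, 67/410)
j=4 picked index 2: u0 ∈ [-22/205, 13/205)
j=5 picked index 3: u0 ∈ [-3/82, 5/82)
j=6 picked index 6: u0 ∈ [-3/205, 32/205)
j=7 picked index 6: u0 ∈ [-47/410, 23/410)
j=8 picked index 7: u0 ∈ [-9/205, 11/205)
j=9 picked index 8: u0 ∈ [-19/410, 1/10)
intersection: [0, 11/205)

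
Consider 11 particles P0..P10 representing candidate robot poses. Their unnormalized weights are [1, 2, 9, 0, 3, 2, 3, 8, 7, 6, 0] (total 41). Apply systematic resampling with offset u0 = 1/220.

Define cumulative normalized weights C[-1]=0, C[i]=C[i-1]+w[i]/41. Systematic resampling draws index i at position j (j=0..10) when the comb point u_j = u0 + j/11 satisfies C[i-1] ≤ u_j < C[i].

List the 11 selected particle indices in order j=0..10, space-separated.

0 2 2 2 5 6 7 7 8 8 9

C = [1/41, 3/41, 12/41, 12/41, 15/41, 17/41, 20/41, 28/41, 35/41, 1, 1]
j=0: u_0=1/220 ∈ [0, 1/41) → index 0
j=1: u_1=21/220 ∈ [3/41, 12/41) → index 2
j=2: u_2=41/220 ∈ [3/41, 12/41) → index 2
j=3: u_3=61/220 ∈ [3/41, 12/41) → index 2
j=4: u_4=81/220 ∈ [15/41, 17/41) → index 5
j=5: u_5=101/220 ∈ [17/41, 20/41) → index 6
j=6: u_6=11/20 ∈ [20/41, 28/41) → index 7
j=7: u_7=141/220 ∈ [20/41, 28/41) → index 7
j=8: u_8=161/220 ∈ [28/41, 35/41) → index 8
j=9: u_9=181/220 ∈ [28/41, 35/41) → index 8
j=10: u_10=201/220 ∈ [35/41, 1) → index 9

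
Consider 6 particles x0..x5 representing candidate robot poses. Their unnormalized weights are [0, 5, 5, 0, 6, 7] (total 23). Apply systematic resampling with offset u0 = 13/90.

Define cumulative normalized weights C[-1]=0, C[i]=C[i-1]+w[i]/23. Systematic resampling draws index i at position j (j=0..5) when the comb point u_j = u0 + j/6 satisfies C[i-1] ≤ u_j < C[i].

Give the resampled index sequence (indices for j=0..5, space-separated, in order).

1 2 4 4 5 5

C = [0, 5/23, 10/23, 10/23, 16/23, 1]
j=0: u_0=13/90 ∈ [0, 5/23) → index 1
j=1: u_1=14/45 ∈ [5/23, 10/23) → index 2
j=2: u_2=43/90 ∈ [10/23, 16/23) → index 4
j=3: u_3=29/45 ∈ [10/23, 16/23) → index 4
j=4: u_4=73/90 ∈ [16/23, 1) → index 5
j=5: u_5=44/45 ∈ [16/23, 1) → index 5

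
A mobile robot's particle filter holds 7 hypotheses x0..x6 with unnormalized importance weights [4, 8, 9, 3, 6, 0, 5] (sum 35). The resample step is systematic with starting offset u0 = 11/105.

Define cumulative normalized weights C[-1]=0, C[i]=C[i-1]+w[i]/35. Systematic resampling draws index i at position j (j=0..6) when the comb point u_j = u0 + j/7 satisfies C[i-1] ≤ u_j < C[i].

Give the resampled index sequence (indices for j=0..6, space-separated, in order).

C = [4/35, 12/35, 3/5, 24/35, 6/7, 6/7, 1]
j=0: u_0=11/105 ∈ [0, 4/35) → index 0
j=1: u_1=26/105 ∈ [4/35, 12/35) → index 1
j=2: u_2=41/105 ∈ [12/35, 3/5) → index 2
j=3: u_3=8/15 ∈ [12/35, 3/5) → index 2
j=4: u_4=71/105 ∈ [3/5, 24/35) → index 3
j=5: u_5=86/105 ∈ [24/35, 6/7) → index 4
j=6: u_6=101/105 ∈ [6/7, 1) → index 6

0 1 2 2 3 4 6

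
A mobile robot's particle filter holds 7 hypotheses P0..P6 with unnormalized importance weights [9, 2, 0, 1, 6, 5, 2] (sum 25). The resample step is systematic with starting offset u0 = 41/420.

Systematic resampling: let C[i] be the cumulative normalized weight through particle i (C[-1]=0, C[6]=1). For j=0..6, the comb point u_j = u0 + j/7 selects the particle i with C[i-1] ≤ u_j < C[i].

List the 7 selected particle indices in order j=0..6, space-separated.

C = [9/25, 11/25, 11/25, 12/25, 18/25, 23/25, 1]
j=0: u_0=41/420 ∈ [0, 9/25) → index 0
j=1: u_1=101/420 ∈ [0, 9/25) → index 0
j=2: u_2=23/60 ∈ [9/25, 11/25) → index 1
j=3: u_3=221/420 ∈ [12/25, 18/25) → index 4
j=4: u_4=281/420 ∈ [12/25, 18/25) → index 4
j=5: u_5=341/420 ∈ [18/25, 23/25) → index 5
j=6: u_6=401/420 ∈ [23/25, 1) → index 6

0 0 1 4 4 5 6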